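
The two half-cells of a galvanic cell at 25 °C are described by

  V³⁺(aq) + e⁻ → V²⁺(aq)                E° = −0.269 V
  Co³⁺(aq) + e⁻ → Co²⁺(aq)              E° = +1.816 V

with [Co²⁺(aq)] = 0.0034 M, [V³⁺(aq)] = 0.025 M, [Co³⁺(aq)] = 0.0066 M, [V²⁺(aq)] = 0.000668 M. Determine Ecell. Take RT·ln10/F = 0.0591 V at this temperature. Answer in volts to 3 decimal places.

+2.009 V

The Co³⁺/Co²⁺ couple has the more positive E°, so it is the cathode; V³⁺/V²⁺ is the anode.
The standard potential is +1.816 − (−0.269) = +2.085 V and the balanced reaction transfers n = 1 electron.
Balancing gives Co³⁺(aq) + V²⁺(aq) → Co²⁺(aq) + V³⁺(aq); hence Q = ([Co²⁺(aq)]·[V³⁺(aq)]) / ([Co³⁺(aq)]·[V²⁺(aq)]) = 19.3 (log Q = 1.285).
E = E° − (0.0591/n)·log Q = +2.085 − (0.0591/1)(1.285) = +2.009 V.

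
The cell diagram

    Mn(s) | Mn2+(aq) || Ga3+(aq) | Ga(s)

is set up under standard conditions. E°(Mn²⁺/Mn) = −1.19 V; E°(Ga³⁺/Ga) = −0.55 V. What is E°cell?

By convention the left-hand electrode in cell notation is the anode (oxidation) and the right-hand electrode is the cathode (reduction).
E°cell = E°(right) − E°(left) = −0.55 − (−1.19) = +0.64 V.

+0.64 V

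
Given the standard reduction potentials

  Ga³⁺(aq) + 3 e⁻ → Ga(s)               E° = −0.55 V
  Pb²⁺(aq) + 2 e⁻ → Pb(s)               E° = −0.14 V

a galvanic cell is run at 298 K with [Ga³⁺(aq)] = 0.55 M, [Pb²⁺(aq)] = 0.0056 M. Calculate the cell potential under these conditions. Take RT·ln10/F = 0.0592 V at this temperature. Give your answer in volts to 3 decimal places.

Since E°(Pb²⁺/Pb) > E°(Ga³⁺/Ga), Pb²⁺/Pb serves as the cathode.
E°cell = E°cat − E°an = −0.14 − (−0.55) = +0.41 V; n = 6.
Balancing gives 3 Pb²⁺(aq) + 2 Ga(s) → 3 Pb(s) + 2 Ga³⁺(aq); hence Q = [Ga³⁺(aq)]^2 / [Pb²⁺(aq)]^3 = 1.72×10^6 (log Q = 6.236).
E = E° − (0.0592/n)·log Q = +0.41 − (0.0592/6)(6.236) = +0.348 V.

+0.348 V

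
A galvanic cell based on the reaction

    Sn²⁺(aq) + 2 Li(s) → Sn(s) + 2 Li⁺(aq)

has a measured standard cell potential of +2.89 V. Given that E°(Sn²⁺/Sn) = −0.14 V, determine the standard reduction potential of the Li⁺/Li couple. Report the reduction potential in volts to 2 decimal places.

In the reaction as written the Sn²⁺/Sn couple is reduced (cathode) and Li⁺/Li is oxidized (anode), so E°cell = E°(Sn²⁺/Sn) − E°(Li⁺/Li).
E°(Li⁺/Li) = E°(cathode) − E°cell = −0.14 − (+2.89) = −3.03 V.

−3.03 V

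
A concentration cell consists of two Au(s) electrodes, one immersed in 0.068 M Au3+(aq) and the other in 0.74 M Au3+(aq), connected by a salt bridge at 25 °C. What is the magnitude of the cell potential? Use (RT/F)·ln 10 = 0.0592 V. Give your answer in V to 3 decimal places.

For a concentration cell E°cell = 0, since both electrodes use the same couple.
The compartment with the higher Au3+(aq) concentration (0.74 M) acts as the cathode; ions are reduced there and produced at the dilute (0.068 M) anode.
With n = 3, Ecell = −(0.0592/3)·log([dilute]/[conc]) = −(0.0592/3)·log(0.068/0.74) = +0.020 V.

0.020 V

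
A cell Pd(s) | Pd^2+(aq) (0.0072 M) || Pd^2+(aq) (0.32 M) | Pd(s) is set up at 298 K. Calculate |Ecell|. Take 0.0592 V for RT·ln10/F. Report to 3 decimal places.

0.049 V

For a concentration cell E°cell = 0, since both electrodes use the same couple.
The compartment with the higher Pd^2+(aq) concentration (0.32 M) acts as the cathode; ions are reduced there and produced at the dilute (0.0072 M) anode.
With n = 2, Ecell = −(0.0592/2)·log([dilute]/[conc]) = −(0.0592/2)·log(0.0072/0.32) = +0.049 V.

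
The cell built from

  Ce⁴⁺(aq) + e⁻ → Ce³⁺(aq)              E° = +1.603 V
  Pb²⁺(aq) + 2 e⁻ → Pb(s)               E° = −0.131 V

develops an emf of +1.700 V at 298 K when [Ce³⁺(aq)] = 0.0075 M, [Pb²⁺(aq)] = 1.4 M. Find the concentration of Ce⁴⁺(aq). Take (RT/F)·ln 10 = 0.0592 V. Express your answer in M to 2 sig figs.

0.0024 M

With Ce⁴⁺/Ce³⁺ at the cathode and Pb²⁺/Pb at the anode, E°cell = +1.603 − (−0.131) = +1.734 V (n = 2).
From the Nernst equation, log Q = n(E° − E)/0.0592 = 2·(+1.734 − (+1.700))/0.0592 = 1.149.
The balanced reaction is 2 Ce⁴⁺(aq) + Pb(s) → 2 Ce³⁺(aq) + Pb²⁺(aq), so Q = ([Ce³⁺(aq)]^2·[Pb²⁺(aq)]) / [Ce⁴⁺(aq)]^2.
Solving for the unknown gives log [Ce⁴⁺(aq)] = −2.626, so [Ce⁴⁺(aq)] ≈ 0.0024 M.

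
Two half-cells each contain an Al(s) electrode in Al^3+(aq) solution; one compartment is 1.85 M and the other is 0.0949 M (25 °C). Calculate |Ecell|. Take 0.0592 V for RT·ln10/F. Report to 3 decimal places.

For a concentration cell E°cell = 0, since both electrodes use the same couple.
The compartment with the higher Al^3+(aq) concentration (1.85 M) acts as the cathode; ions are reduced there and produced at the dilute (0.0949 M) anode.
With n = 3, Ecell = −(0.0592/3)·log([dilute]/[conc]) = −(0.0592/3)·log(0.0949/1.85) = +0.025 V.

0.025 V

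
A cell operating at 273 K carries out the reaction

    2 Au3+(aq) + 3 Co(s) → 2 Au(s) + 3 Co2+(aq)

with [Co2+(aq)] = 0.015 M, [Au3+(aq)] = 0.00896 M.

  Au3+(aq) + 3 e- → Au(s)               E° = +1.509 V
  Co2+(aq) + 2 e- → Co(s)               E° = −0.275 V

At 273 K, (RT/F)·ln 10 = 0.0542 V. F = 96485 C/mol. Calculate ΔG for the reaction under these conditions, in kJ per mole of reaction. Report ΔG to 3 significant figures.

−1040 kJ/mol

With Au³⁺/Au reduced at the cathode, E°cell = +1.509 − (−0.275) = +1.784 V and n = 6.
Here Q = [Co2+(aq)]^3 / [Au3+(aq)]^2 = 0.042 (log Q = −1.376), giving E = +1.784 − (0.0542/6)·(−1.376) = +1.7964 V.
ΔG = −nFE = −(6)(96485)(+1.7964) J/mol = −1040 kJ/mol.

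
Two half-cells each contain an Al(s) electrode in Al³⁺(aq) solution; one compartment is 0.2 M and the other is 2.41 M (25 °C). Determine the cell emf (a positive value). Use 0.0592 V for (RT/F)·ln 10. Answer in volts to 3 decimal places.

0.021 V

For a concentration cell E°cell = 0, since both electrodes use the same couple.
The compartment with the higher Al³⁺(aq) concentration (2.41 M) acts as the cathode; ions are reduced there and produced at the dilute (0.2 M) anode.
With n = 3, Ecell = −(0.0592/3)·log([dilute]/[conc]) = −(0.0592/3)·log(0.2/2.41) = +0.021 V.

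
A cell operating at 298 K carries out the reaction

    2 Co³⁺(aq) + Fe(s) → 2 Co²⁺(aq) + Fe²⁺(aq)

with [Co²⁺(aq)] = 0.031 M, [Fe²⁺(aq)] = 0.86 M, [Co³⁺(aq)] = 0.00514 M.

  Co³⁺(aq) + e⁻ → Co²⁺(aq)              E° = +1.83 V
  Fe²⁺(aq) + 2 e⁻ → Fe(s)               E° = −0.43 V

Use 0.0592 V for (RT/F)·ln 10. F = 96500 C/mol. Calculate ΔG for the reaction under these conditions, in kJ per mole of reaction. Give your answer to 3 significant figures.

−428 kJ/mol

E°cell = +1.83 − (−0.43) = +2.26 V; the balanced reaction transfers n = 2 electrons.
Here Q = ([Co²⁺(aq)]^2·[Fe²⁺(aq)]) / [Co³⁺(aq)]^2 = 31.3 (log Q = 1.495), giving E = +2.26 − (0.0592/2)·(1.495) = +2.2157 V.
ΔG = −nFE = −(2)(96500)(+2.2157) J/mol = −428 kJ/mol.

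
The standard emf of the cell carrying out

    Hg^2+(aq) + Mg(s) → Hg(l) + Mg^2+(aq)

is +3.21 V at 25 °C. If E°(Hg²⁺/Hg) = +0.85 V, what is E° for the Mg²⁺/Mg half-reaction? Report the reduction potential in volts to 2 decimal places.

−2.36 V

In the reaction as written the Hg²⁺/Hg couple is reduced (cathode) and Mg²⁺/Mg is oxidized (anode), so E°cell = E°(Hg²⁺/Hg) − E°(Mg²⁺/Mg).
E°(Mg²⁺/Mg) = E°(cathode) − E°cell = +0.85 − (+3.21) = −2.36 V.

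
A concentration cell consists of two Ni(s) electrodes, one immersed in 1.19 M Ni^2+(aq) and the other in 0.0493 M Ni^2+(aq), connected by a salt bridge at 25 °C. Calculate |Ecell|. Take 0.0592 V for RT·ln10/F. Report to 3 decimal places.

0.041 V

For a concentration cell E°cell = 0, since both electrodes use the same couple.
The compartment with the higher Ni^2+(aq) concentration (1.19 M) acts as the cathode; ions are reduced there and produced at the dilute (0.0493 M) anode.
With n = 2, Ecell = −(0.0592/2)·log([dilute]/[conc]) = −(0.0592/2)·log(0.0493/1.19) = +0.041 V.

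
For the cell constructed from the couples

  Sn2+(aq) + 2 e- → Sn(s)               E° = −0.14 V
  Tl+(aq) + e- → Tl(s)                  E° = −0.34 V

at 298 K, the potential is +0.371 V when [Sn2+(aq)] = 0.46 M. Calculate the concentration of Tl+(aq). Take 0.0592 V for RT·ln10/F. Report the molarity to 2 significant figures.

0.00088 M

The Sn²⁺/Sn couple has the larger reduction potential, so it is the cathode: E°cell = −0.14 − (−0.34) = +0.20 V and n = 2.
Since E = E° − (0.0592/n)·log Q, log Q = n(E° − E)/0.0592 = −5.777.
Balancing electrons gives Sn2+(aq) + 2 Tl(s) → Sn(s) + 2 Tl+(aq); thus Q = [Tl+(aq)]^2 / [Sn2+(aq)].
Substituting the known concentrations and solving, log [Tl+(aq)] = −3.057 and [Tl+(aq)] = 0.00088 M.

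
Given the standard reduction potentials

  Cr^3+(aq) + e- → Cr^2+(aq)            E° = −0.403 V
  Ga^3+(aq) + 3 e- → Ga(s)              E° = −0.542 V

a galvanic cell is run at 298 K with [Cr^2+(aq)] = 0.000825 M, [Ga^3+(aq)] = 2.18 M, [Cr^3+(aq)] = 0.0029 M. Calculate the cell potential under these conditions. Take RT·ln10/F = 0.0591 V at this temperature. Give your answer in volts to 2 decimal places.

+0.16 V

Since E°(Cr³⁺/Cr²⁺) > E°(Ga³⁺/Ga), Cr³⁺/Cr²⁺ serves as the cathode.
E°cell = −0.403 − (−0.542) = +0.139 V, with n = 3 electrons transferred.
The balanced reaction is 3 Cr^3+(aq) + Ga(s) → 3 Cr^2+(aq) + Ga^3+(aq), so Q = ([Cr^2+(aq)]^3·[Ga^3+(aq)]) / [Cr^3+(aq)]^3 = 0.0502 and log Q = −1.299.
E = E° − (0.0591/n)·log Q = +0.139 − (0.0591/3)(−1.299) = +0.16 V.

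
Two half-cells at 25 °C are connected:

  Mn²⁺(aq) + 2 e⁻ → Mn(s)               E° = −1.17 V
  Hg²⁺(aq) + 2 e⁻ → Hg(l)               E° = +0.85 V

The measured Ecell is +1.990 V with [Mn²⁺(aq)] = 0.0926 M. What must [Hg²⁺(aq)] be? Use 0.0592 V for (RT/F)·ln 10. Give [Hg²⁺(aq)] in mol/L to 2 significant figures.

0.0090 M

The Hg²⁺/Hg couple has the larger reduction potential, so it is the cathode: E°cell = +0.85 − (−1.17) = +2.02 V and n = 2.
Rearranging E = E° − (0.0592/n)·log Q gives log Q = 2(+2.02 − (+1.990))/0.0592 = 1.014.
For Hg²⁺(aq) + Mn(s) → Hg(l) + Mn²⁺(aq), the reaction quotient is Q = [Mn²⁺(aq)] / [Hg²⁺(aq)].
Substituting the known concentrations and solving, log [Hg²⁺(aq)] = −2.047 and [Hg²⁺(aq)] = 0.0090 M.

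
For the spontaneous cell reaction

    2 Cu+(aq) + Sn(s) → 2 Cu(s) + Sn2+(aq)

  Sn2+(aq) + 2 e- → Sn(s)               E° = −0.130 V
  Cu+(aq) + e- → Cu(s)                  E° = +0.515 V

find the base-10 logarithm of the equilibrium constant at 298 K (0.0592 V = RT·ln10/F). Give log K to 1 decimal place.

log K = 21.8

The Cu⁺/Cu couple is reduced (cathode); E°cell = +0.515 − (−0.130) = +0.645 V with n = 2.
At equilibrium E = 0, so log K = nE°cell / 0.0592 = (2)(+0.645) / 0.0592 = 21.8.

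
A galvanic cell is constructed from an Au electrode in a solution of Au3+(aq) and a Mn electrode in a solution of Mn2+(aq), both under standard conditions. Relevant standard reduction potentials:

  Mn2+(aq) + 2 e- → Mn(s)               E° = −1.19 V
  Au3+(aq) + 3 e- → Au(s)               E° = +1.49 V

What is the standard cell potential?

Of the two couples in this cell, the one with the more positive reduction potential is reduced at the cathode: here that is Au³⁺/Au (+1.49 V); Mn²⁺/Mn (−1.19 V) is the anode.
E°cell = E°(cathode) − E°(anode) = +1.49 − (−1.19) = +2.68 V.

+2.68 V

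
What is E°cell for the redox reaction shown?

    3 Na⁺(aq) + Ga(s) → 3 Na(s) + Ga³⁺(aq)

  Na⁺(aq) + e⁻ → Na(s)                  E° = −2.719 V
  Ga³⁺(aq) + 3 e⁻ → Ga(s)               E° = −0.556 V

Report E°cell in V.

−2.163 V

In the reaction as written, Na⁺(aq) is reduced (cathode) and Ga³⁺(aq) is produced by oxidation at the anode.
E°cell = E°(cathode) − E°(anode) = −2.719 − (−0.556) = −2.163 V.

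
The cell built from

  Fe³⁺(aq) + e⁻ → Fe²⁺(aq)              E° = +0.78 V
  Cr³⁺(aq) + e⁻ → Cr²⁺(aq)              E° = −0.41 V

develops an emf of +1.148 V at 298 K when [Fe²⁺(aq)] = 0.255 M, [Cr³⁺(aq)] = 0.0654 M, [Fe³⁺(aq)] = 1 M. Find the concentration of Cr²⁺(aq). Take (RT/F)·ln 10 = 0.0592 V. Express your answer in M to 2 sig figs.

0.0033 M

The Fe³⁺/Fe²⁺ couple has the larger reduction potential, so it is the cathode: E°cell = +0.78 − (−0.41) = +1.19 V and n = 1.
From the Nernst equation, log Q = n(E° − E)/0.0592 = 1·(+1.19 − (+1.148))/0.0592 = 0.709.
The balanced reaction is Fe³⁺(aq) + Cr²⁺(aq) → Fe²⁺(aq) + Cr³⁺(aq), so Q = ([Fe²⁺(aq)]·[Cr³⁺(aq)]) / ([Fe³⁺(aq)]·[Cr²⁺(aq)]).
Substituting the known concentrations and solving, log [Cr²⁺(aq)] = −2.487 and [Cr²⁺(aq)] = 0.0033 M.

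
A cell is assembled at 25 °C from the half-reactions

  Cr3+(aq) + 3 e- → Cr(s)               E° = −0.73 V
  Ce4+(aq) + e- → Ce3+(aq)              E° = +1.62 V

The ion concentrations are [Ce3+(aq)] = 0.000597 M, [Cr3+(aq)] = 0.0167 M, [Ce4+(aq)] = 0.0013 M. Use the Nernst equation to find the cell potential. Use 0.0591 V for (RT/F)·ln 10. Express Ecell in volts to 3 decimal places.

The Ce⁴⁺/Ce³⁺ couple has the more positive E°, so it is the cathode; Cr³⁺/Cr is the anode.
E°cell = +1.62 − (−0.73) = +2.35 V, with n = 3 electrons transferred.
Balancing gives 3 Ce4+(aq) + Cr(s) → 3 Ce3+(aq) + Cr3+(aq); hence Q = ([Ce3+(aq)]^3·[Cr3+(aq)]) / [Ce4+(aq)]^3 = 0.00162 (log Q = −2.791).
Applying E = E° − (RT ln10/nF)·log Q gives +2.35 − (0.0591/3)(−2.791) = +2.405 V.

+2.405 V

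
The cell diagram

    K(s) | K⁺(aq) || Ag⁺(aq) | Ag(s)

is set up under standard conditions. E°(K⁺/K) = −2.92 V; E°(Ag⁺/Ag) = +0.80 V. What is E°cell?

+3.72 V

By convention the left-hand electrode in cell notation is the anode (oxidation) and the right-hand electrode is the cathode (reduction).
E°cell = E°(right) − E°(left) = +0.80 − (−2.92) = +3.72 V.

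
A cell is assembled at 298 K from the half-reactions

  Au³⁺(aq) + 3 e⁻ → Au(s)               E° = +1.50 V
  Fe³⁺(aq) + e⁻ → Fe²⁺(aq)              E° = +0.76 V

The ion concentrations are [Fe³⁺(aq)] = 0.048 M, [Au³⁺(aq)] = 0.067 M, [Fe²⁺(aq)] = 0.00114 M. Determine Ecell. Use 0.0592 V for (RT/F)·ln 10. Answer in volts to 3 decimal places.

Au³⁺/Au is reduced (cathode, E° = +1.50 V) and Fe³⁺/Fe²⁺ is oxidized (anode).
E°cell = E°cat − E°an = +1.50 − (+0.76) = +0.74 V; n = 3.
For the overall reaction Au³⁺(aq) + 3 Fe²⁺(aq) → Au(s) + 3 Fe³⁺(aq), Q = [Fe³⁺(aq)]^3 / ([Au³⁺(aq)]·[Fe²⁺(aq)]^3) = 1.11×10^6, giving log Q = 6.047.
By the Nernst equation, E = +0.74 − (0.0592/3)·(6.047) = +0.621 V.

+0.621 V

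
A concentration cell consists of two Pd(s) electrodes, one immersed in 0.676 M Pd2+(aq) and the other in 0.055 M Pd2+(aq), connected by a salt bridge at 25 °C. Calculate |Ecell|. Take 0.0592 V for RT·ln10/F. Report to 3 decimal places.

0.032 V

For a concentration cell E°cell = 0, since both electrodes use the same couple.
The compartment with the higher Pd2+(aq) concentration (0.676 M) acts as the cathode; ions are reduced there and produced at the dilute (0.055 M) anode.
With n = 2, Ecell = −(0.0592/2)·log([dilute]/[conc]) = −(0.0592/2)·log(0.055/0.676) = +0.032 V.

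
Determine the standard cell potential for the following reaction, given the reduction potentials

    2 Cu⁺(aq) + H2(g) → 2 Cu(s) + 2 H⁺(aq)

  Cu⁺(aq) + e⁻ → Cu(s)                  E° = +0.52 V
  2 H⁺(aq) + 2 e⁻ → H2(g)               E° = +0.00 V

+0.52 V

In the reaction as written, Cu⁺(aq) is reduced (cathode) and H⁺(aq) is produced by oxidation at the anode.
E°cell = E°(cathode) − E°(anode) = +0.52 − (+0.00) = +0.52 V.
The positive value indicates the reaction is spontaneous as written.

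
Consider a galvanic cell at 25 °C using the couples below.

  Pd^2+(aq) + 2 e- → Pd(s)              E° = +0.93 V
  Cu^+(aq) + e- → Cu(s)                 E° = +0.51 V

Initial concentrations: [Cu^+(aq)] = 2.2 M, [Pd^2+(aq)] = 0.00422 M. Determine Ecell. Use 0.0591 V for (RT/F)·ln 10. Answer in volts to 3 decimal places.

Pd²⁺/Pd is reduced (cathode, E° = +0.93 V) and Cu⁺/Cu is oxidized (anode).
E°cell = +0.93 − (+0.51) = +0.42 V, with n = 2 electrons transferred.
For the overall reaction Pd^2+(aq) + 2 Cu(s) → Pd(s) + 2 Cu^+(aq), Q = [Cu^+(aq)]^2 / [Pd^2+(aq)] = 1.15×10^3, giving log Q = 3.060.
By the Nernst equation, E = +0.42 − (0.0591/2)·(3.060) = +0.330 V.

+0.330 V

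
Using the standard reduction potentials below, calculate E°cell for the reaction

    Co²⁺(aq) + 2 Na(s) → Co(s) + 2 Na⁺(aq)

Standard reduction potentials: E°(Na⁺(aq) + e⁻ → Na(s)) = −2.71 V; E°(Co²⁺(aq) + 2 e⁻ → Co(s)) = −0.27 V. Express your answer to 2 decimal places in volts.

+2.44 V

In the reaction as written, Co²⁺(aq) is reduced (cathode) and Na⁺(aq) is produced by oxidation at the anode.
E°cell = E°(cathode) − E°(anode) = −0.27 − (−2.71) = +2.44 V.
The positive value indicates the reaction is spontaneous as written.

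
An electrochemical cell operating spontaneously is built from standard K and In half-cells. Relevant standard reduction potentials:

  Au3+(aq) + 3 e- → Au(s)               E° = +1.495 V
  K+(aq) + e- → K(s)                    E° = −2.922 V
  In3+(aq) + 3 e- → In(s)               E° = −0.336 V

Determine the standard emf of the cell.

+2.586 V

The In³⁺/In couple has the higher E°, so In ion is reduced (cathode) and K is oxidized (anode).
E°cell = E°(cathode) − E°(anode) = −0.336 − (−2.922) = +2.586 V.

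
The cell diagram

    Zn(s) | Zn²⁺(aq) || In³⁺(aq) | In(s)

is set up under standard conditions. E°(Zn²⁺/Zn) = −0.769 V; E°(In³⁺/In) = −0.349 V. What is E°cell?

+0.420 V

By convention the left-hand electrode in cell notation is the anode (oxidation) and the right-hand electrode is the cathode (reduction).
E°cell = E°(right) − E°(left) = −0.349 − (−0.769) = +0.420 V.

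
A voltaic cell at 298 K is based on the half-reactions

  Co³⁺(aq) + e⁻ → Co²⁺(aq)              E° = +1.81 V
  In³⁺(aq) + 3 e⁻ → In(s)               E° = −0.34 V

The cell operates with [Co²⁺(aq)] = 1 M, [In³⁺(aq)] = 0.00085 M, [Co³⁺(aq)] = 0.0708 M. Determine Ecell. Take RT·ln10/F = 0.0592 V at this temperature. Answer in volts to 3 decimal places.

Since E°(Co³⁺/Co²⁺) > E°(In³⁺/In), Co³⁺/Co²⁺ serves as the cathode.
The standard potential is +1.81 − (−0.34) = +2.15 V and the balanced reaction transfers n = 3 electrons.
Balancing gives 3 Co³⁺(aq) + In(s) → 3 Co²⁺(aq) + In³⁺(aq); hence Q = ([Co²⁺(aq)]^3·[In³⁺(aq)]) / [Co³⁺(aq)]^3 = 2.4 (log Q = 0.379).
By the Nernst equation, E = +2.15 − (0.0592/3)·(0.379) = +2.143 V.

+2.143 V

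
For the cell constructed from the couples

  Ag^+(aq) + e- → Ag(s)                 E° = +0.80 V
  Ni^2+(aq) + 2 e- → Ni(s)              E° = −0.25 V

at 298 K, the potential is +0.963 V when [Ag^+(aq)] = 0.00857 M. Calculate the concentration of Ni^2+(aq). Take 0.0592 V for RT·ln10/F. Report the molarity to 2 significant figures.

0.064 M

The Ag⁺/Ag couple has the larger reduction potential, so it is the cathode: E°cell = +0.80 − (−0.25) = +1.05 V and n = 2.
From the Nernst equation, log Q = n(E° − E)/0.0592 = 2·(+1.05 − (+0.963))/0.0592 = 2.939.
The balanced reaction is 2 Ag^+(aq) + Ni(s) → 2 Ag(s) + Ni^2+(aq), so Q = [Ni^2+(aq)] / [Ag^+(aq)]^2.
Isolating [Ni^2+(aq)] in Q = 10^{2.939} yields log [Ni^2+(aq)] = −1.195, i.e. 0.064 M.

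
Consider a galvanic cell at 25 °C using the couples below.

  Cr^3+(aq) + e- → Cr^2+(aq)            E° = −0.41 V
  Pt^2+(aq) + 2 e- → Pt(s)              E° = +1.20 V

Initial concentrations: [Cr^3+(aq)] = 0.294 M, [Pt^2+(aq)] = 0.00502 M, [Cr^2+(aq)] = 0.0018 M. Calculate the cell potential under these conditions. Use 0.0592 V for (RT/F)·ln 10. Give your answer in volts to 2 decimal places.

The Pt²⁺/Pt couple has the more positive E°, so it is the cathode; Cr³⁺/Cr²⁺ is the anode.
The standard potential is +1.20 − (−0.41) = +1.61 V and the balanced reaction transfers n = 2 electrons.
For the overall reaction Pt^2+(aq) + 2 Cr^2+(aq) → Pt(s) + 2 Cr^3+(aq), Q = [Cr^3+(aq)]^2 / ([Pt^2+(aq)]·[Cr^2+(aq)]^2) = 5.31×10^6, giving log Q = 6.725.
Applying E = E° − (RT ln10/nF)·log Q gives +1.61 − (0.0592/2)(6.725) = +1.41 V.

+1.41 V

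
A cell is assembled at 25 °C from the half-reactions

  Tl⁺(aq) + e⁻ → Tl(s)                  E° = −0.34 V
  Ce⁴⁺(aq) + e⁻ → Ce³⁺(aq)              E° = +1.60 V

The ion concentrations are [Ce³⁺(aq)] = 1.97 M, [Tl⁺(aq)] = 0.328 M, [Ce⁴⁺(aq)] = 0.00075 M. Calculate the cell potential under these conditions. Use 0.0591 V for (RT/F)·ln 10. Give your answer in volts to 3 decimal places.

Ce⁴⁺/Ce³⁺ is reduced (cathode, E° = +1.60 V) and Tl⁺/Tl is oxidized (anode).
E°cell = +1.60 − (−0.34) = +1.94 V, with n = 1 electron transferred.
The balanced reaction is Ce⁴⁺(aq) + Tl(s) → Ce³⁺(aq) + Tl⁺(aq), so Q = ([Ce³⁺(aq)]·[Tl⁺(aq)]) / [Ce⁴⁺(aq)] = 862 and log Q = 2.935.
E = E° − (0.0591/n)·log Q = +1.94 − (0.0591/1)(2.935) = +1.767 V.

+1.767 V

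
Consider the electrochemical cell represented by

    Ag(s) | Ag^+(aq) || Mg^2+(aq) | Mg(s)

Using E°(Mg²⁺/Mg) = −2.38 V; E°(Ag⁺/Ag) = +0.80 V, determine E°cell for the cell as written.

−3.18 V

By convention the left-hand electrode in cell notation is the anode (oxidation) and the right-hand electrode is the cathode (reduction).
E°cell = E°(right) − E°(left) = −2.38 − (+0.80) = −3.18 V.
The negative sign shows that, as written, the cell would require an external voltage to drive the reaction.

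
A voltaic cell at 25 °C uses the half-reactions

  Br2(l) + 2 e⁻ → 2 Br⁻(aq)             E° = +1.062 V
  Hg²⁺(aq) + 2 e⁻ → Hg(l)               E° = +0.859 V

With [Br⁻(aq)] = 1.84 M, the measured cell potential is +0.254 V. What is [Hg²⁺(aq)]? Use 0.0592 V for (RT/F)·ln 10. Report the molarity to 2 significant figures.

0.0056 M

The Br₂/Br⁻ couple has the larger reduction potential, so it is the cathode: E°cell = +1.062 − (+0.859) = +0.203 V and n = 2.
From the Nernst equation, log Q = n(E° − E)/0.0592 = 2·(+0.203 − (+0.254))/0.0592 = −1.723.
For Br2(l) + Hg(l) → 2 Br⁻(aq) + Hg²⁺(aq), the reaction quotient is Q = [Br⁻(aq)]^2·[Hg²⁺(aq)].
Substituting the known concentrations and solving, log [Hg²⁺(aq)] = −2.253 and [Hg²⁺(aq)] = 0.0056 M.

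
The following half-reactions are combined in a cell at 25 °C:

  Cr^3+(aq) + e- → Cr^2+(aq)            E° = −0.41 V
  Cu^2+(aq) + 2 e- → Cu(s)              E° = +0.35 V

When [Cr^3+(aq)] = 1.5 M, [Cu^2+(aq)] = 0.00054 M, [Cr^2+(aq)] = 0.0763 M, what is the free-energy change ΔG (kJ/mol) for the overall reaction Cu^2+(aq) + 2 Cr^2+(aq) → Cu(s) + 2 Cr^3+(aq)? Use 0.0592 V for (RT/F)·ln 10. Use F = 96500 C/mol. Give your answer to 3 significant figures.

−113 kJ/mol

The standard cell potential is +0.35 − (−0.41) = +0.76 V, with n = 2 electrons in the balanced equation.
The reaction quotient is [Cr^3+(aq)]^2 / ([Cu^2+(aq)]·[Cr^2+(aq)]^2) = 7.16×10^5; by Nernst, E = +0.76 − (0.0592/2)(5.855) = +0.5867 V.
Then ΔG = −nFE = −2 × 96500 × +0.5867 J/mol = −113 kJ/mol.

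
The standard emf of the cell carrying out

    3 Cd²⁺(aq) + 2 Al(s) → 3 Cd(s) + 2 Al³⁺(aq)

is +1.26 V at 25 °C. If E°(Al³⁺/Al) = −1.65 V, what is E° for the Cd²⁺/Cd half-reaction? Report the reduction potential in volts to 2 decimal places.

−0.39 V

In the reaction as written the Cd²⁺/Cd couple is reduced (cathode) and Al³⁺/Al is oxidized (anode), so E°cell = E°(Cd²⁺/Cd) − E°(Al³⁺/Al).
E°(Cd²⁺/Cd) = E°cell + E°(anode) = +1.26 + (−1.65) = −0.39 V.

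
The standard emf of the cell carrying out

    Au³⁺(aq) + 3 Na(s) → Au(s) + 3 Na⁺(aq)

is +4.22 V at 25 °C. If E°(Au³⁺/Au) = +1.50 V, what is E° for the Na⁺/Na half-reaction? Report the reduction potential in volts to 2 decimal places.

In the reaction as written the Au³⁺/Au couple is reduced (cathode) and Na⁺/Na is oxidized (anode), so E°cell = E°(Au³⁺/Au) − E°(Na⁺/Na).
E°(Na⁺/Na) = E°(cathode) − E°cell = +1.50 − (+4.22) = −2.72 V.

−2.72 V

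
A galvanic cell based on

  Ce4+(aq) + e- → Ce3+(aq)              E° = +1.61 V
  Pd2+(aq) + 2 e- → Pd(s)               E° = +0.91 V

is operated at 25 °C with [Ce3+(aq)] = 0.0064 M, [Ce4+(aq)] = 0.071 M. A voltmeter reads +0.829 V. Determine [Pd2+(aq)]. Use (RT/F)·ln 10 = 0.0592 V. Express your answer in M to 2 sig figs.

0.0054 M

The Ce⁴⁺/Ce³⁺ couple has the larger reduction potential, so it is the cathode: E°cell = +1.61 − (+0.91) = +0.70 V and n = 2.
Rearranging E = E° − (0.0592/n)·log Q gives log Q = 2(+0.70 − (+0.829))/0.0592 = −4.358.
Balancing electrons gives 2 Ce4+(aq) + Pd(s) → 2 Ce3+(aq) + Pd2+(aq); thus Q = ([Ce3+(aq)]^2·[Pd2+(aq)]) / [Ce4+(aq)]^2.
Isolating [Pd2+(aq)] in Q = 10^{−4.358} yields log [Pd2+(aq)] = −2.268, i.e. 0.0054 M.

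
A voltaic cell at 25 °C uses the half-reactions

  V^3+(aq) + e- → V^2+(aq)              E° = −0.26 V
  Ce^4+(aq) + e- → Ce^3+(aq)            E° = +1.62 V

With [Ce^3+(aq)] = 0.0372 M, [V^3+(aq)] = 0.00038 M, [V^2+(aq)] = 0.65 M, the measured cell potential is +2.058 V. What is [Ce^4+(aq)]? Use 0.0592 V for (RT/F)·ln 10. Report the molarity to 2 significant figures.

0.022 M

With Ce⁴⁺/Ce³⁺ at the cathode and V³⁺/V²⁺ at the anode, E°cell = +1.62 − (−0.26) = +1.88 V (n = 1).
Rearranging E = E° − (0.0592/n)·log Q gives log Q = 1(+1.88 − (+2.058))/0.0592 = −3.007.
Balancing electrons gives Ce^4+(aq) + V^2+(aq) → Ce^3+(aq) + V^3+(aq); thus Q = ([Ce^3+(aq)]·[V^3+(aq)]) / ([Ce^4+(aq)]·[V^2+(aq)]).
Isolating [Ce^4+(aq)] in Q = 10^{−3.007} yields log [Ce^4+(aq)] = −1.656, i.e. 0.022 M.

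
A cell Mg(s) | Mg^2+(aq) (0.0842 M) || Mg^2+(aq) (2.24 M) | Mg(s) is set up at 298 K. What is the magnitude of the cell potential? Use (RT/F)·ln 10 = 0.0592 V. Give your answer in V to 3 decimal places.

0.042 V

For a concentration cell E°cell = 0, since both electrodes use the same couple.
The compartment with the higher Mg^2+(aq) concentration (2.24 M) acts as the cathode; ions are reduced there and produced at the dilute (0.0842 M) anode.
With n = 2, Ecell = −(0.0592/2)·log([dilute]/[conc]) = −(0.0592/2)·log(0.0842/2.24) = +0.042 V.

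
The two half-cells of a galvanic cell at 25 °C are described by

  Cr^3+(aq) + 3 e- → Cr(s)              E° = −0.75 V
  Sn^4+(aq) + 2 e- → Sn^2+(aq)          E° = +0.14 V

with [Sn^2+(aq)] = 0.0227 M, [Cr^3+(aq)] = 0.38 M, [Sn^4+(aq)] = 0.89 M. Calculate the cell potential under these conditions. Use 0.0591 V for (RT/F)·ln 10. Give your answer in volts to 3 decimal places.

Sn⁴⁺/Sn²⁺ is reduced (cathode, E° = +0.14 V) and Cr³⁺/Cr is oxidized (anode).
E°cell = E°cat − E°an = +0.14 − (−0.75) = +0.89 V; n = 6.
The balanced reaction is 3 Sn^4+(aq) + 2 Cr(s) → 3 Sn^2+(aq) + 2 Cr^3+(aq), so Q = ([Sn^2+(aq)]^3·[Cr^3+(aq)]^2) / [Sn^4+(aq)]^3 = 2.4×10^−6 and log Q = −5.621.
Applying E = E° − (RT ln10/nF)·log Q gives +0.89 − (0.0591/6)(−5.621) = +0.945 V.

+0.945 V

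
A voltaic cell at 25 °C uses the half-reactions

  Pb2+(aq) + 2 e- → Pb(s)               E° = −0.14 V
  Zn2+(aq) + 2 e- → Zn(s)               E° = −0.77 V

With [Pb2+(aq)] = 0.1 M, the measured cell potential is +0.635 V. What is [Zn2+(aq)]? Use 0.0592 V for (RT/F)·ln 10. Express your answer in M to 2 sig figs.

0.068 M

With Pb²⁺/Pb at the cathode and Zn²⁺/Zn at the anode, E°cell = −0.14 − (−0.77) = +0.63 V (n = 2).
Since E = E° − (0.0592/n)·log Q, log Q = n(E° − E)/0.0592 = −0.169.
For Pb2+(aq) + Zn(s) → Pb(s) + Zn2+(aq), the reaction quotient is Q = [Zn2+(aq)] / [Pb2+(aq)].
Substituting the known concentrations and solving, log [Zn2+(aq)] = −1.169 and [Zn2+(aq)] = 0.068 M.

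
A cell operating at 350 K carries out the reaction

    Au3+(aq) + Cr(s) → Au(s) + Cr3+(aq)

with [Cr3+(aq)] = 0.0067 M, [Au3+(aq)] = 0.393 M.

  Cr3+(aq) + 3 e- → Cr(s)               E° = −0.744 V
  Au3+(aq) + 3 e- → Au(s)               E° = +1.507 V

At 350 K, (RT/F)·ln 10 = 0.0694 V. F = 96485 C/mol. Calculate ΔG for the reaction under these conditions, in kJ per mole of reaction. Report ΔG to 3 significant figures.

−663 kJ/mol

E°cell = +1.507 − (−0.744) = +2.251 V; the balanced reaction transfers n = 3 electrons.
The reaction quotient is [Cr3+(aq)] / [Au3+(aq)] = 0.017; by Nernst, E = +2.251 − (0.0694/3)(−1.768) = +2.2919 V.
Then ΔG = −nFE = −3 × 96485 × +2.2919 J/mol = −663 kJ/mol.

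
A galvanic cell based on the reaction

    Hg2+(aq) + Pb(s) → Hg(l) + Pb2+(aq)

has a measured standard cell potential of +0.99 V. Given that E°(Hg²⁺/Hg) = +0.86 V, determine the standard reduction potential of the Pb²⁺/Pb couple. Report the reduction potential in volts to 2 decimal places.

−0.13 V

In the reaction as written the Hg²⁺/Hg couple is reduced (cathode) and Pb²⁺/Pb is oxidized (anode), so E°cell = E°(Hg²⁺/Hg) − E°(Pb²⁺/Pb).
E°(Pb²⁺/Pb) = E°(cathode) − E°cell = +0.86 − (+0.99) = −0.13 V.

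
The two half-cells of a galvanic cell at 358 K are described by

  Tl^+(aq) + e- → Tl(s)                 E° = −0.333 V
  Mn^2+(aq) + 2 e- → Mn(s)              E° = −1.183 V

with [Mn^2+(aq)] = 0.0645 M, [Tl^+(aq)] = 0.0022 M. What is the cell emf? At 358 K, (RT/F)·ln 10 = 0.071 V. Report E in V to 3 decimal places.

+0.704 V

Since E°(Tl⁺/Tl) > E°(Mn²⁺/Mn), Tl⁺/Tl serves as the cathode.
E°cell = E°cat − E°an = −0.333 − (−1.183) = +0.850 V; n = 2.
Balancing gives 2 Tl^+(aq) + Mn(s) → 2 Tl(s) + Mn^2+(aq); hence Q = [Mn^2+(aq)] / [Tl^+(aq)]^2 = 1.33×10^4 (log Q = 4.125).
By the Nernst equation, E = +0.850 − (0.071/2)·(4.125) = +0.704 V.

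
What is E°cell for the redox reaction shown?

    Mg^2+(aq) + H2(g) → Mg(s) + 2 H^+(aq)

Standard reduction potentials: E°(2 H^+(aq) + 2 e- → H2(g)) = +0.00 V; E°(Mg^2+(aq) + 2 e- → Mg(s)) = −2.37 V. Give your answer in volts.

−2.37 V

In the reaction as written, Mg^2+(aq) is reduced (cathode) and H^+(aq) is produced by oxidation at the anode.
E°cell = E°(cathode) − E°(anode) = −2.37 − (+0.00) = −2.37 V.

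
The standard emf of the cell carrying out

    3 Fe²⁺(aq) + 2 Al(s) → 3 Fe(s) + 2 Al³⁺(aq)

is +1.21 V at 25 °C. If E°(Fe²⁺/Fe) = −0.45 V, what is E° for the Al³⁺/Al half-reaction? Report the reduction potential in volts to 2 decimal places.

In the reaction as written the Fe²⁺/Fe couple is reduced (cathode) and Al³⁺/Al is oxidized (anode), so E°cell = E°(Fe²⁺/Fe) − E°(Al³⁺/Al).
E°(Al³⁺/Al) = E°(cathode) − E°cell = −0.45 − (+1.21) = −1.66 V.

−1.66 V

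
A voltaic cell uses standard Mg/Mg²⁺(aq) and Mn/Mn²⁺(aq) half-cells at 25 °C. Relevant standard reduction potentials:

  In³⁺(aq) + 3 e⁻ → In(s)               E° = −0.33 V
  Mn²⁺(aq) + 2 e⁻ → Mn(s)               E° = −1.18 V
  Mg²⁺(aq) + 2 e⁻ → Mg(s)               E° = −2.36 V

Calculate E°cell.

The Mn²⁺/Mn couple has the higher E°, so Mn ion is reduced (cathode) and Mg is oxidized (anode).
E°cell = E°(cathode) − E°(anode) = −1.18 − (−2.36) = +1.18 V.

+1.18 V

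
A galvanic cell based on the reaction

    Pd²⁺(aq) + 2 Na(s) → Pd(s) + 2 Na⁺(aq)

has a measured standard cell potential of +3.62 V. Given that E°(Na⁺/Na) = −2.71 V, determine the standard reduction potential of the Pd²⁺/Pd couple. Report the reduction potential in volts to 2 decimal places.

+0.91 V

In the reaction as written the Pd²⁺/Pd couple is reduced (cathode) and Na⁺/Na is oxidized (anode), so E°cell = E°(Pd²⁺/Pd) − E°(Na⁺/Na).
E°(Pd²⁺/Pd) = E°cell + E°(anode) = +3.62 + (−2.71) = +0.91 V.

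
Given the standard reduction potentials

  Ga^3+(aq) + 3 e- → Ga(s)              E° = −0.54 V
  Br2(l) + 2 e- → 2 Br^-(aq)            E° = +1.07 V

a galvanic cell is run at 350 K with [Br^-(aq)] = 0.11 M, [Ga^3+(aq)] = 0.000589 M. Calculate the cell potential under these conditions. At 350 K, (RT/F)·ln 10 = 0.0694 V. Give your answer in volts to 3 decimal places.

+1.751 V

Since E°(Br₂/Br⁻) > E°(Ga³⁺/Ga), Br₂/Br⁻ serves as the cathode.
E°cell = +1.07 − (−0.54) = +1.61 V, with n = 6 electrons transferred.
Balancing gives 3 Br2(l) + 2 Ga(s) → 6 Br^-(aq) + 2 Ga^3+(aq); hence Q = [Br^-(aq)]^6·[Ga^3+(aq)]^2 = 6.15×10^−13 (log Q = −12.211).
By the Nernst equation, E = +1.61 − (0.0694/6)·(−12.211) = +1.751 V.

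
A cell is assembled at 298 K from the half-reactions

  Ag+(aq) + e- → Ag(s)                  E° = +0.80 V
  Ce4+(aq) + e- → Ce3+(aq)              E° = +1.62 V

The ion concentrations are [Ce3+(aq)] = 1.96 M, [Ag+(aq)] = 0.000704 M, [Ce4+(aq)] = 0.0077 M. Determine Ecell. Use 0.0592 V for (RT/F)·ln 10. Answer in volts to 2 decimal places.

+0.86 V

Since E°(Ce⁴⁺/Ce³⁺) > E°(Ag⁺/Ag), Ce⁴⁺/Ce³⁺ serves as the cathode.
E°cell = +1.62 − (+0.80) = +0.82 V, with n = 1 electron transferred.
For the overall reaction Ce4+(aq) + Ag(s) → Ce3+(aq) + Ag+(aq), Q = ([Ce3+(aq)]·[Ag+(aq)]) / [Ce4+(aq)] = 0.179, giving log Q = −0.747.
E = E° − (0.0592/n)·log Q = +0.82 − (0.0592/1)(−0.747) = +0.86 V.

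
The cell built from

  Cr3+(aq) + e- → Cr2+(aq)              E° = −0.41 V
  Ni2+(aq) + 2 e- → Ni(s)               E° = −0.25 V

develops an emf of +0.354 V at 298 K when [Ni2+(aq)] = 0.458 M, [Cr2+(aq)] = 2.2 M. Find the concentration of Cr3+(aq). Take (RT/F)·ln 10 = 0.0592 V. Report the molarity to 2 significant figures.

Ni²⁺/Ni is the cathode (higher E°); E°cell = −0.25 − (−0.41) = +0.16 V with n = 2.
From the Nernst equation, log Q = n(E° − E)/0.0592 = 2·(+0.16 − (+0.354))/0.0592 = −6.554.
The balanced reaction is Ni2+(aq) + 2 Cr2+(aq) → Ni(s) + 2 Cr3+(aq), so Q = [Cr3+(aq)]^2 / ([Ni2+(aq)]·[Cr2+(aq)]^2).
Isolating [Cr3+(aq)] in Q = 10^{−6.554} yields log [Cr3+(aq)] = −3.104, i.e. 0.00079 M.

0.00079 M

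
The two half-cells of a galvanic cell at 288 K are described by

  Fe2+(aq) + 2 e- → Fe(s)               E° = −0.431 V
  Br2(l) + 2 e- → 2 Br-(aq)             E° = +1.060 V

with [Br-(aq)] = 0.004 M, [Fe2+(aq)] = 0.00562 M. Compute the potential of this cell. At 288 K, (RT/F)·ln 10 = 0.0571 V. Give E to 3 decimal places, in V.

Since E°(Br₂/Br⁻) > E°(Fe²⁺/Fe), Br₂/Br⁻ serves as the cathode.
The standard potential is +1.060 − (−0.431) = +1.491 V and the balanced reaction transfers n = 2 electrons.
Balancing gives Br2(l) + Fe(s) → 2 Br-(aq) + Fe2+(aq); hence Q = [Br-(aq)]^2·[Fe2+(aq)] = 8.99×10^−8 (log Q = −7.046).
Applying E = E° − (RT ln10/nF)·log Q gives +1.491 − (0.0571/2)(−7.046) = +1.692 V.

+1.692 V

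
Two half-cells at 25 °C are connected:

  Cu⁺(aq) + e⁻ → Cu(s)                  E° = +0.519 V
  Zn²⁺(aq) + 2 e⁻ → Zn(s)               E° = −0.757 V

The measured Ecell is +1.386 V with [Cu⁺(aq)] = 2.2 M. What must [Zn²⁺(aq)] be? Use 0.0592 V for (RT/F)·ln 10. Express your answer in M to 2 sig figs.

The Cu⁺/Cu couple has the larger reduction potential, so it is the cathode: E°cell = +0.519 − (−0.757) = +1.276 V and n = 2.
From the Nernst equation, log Q = n(E° − E)/0.0592 = 2·(+1.276 − (+1.386))/0.0592 = −3.716.
Balancing electrons gives 2 Cu⁺(aq) + Zn(s) → 2 Cu(s) + Zn²⁺(aq); thus Q = [Zn²⁺(aq)] / [Cu⁺(aq)]^2.
Solving for the unknown gives log [Zn²⁺(aq)] = −3.031, so [Zn²⁺(aq)] ≈ 0.00093 M.

0.00093 M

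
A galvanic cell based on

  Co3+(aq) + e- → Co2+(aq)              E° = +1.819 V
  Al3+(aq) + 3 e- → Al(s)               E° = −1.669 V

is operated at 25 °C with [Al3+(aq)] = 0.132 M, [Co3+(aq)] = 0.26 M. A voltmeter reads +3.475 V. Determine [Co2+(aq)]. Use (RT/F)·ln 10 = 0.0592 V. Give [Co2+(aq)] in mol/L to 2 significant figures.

0.85 M

With Co³⁺/Co²⁺ at the cathode and Al³⁺/Al at the anode, E°cell = +1.819 − (−1.669) = +3.488 V (n = 3).
Since E = E° − (0.0592/n)·log Q, log Q = n(E° − E)/0.0592 = 0.659.
Balancing electrons gives 3 Co3+(aq) + Al(s) → 3 Co2+(aq) + Al3+(aq); thus Q = ([Co2+(aq)]^3·[Al3+(aq)]) / [Co3+(aq)]^3.
Isolating [Co2+(aq)] in Q = 10^{0.659} yields log [Co2+(aq)] = −0.072, i.e. 0.85 M.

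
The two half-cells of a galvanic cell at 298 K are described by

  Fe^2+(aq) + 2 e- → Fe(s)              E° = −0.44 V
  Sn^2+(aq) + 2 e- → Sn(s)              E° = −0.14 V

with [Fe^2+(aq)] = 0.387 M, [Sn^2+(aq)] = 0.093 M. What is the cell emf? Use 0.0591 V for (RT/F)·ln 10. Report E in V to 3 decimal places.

Sn²⁺/Sn is reduced (cathode, E° = −0.14 V) and Fe²⁺/Fe is oxidized (anode).
The standard potential is −0.14 − (−0.44) = +0.30 V and the balanced reaction transfers n = 2 electrons.
For the overall reaction Sn^2+(aq) + Fe(s) → Sn(s) + Fe^2+(aq), Q = [Fe^2+(aq)] / [Sn^2+(aq)] = 4.16, giving log Q = 0.619.
By the Nernst equation, E = +0.30 − (0.0591/2)·(0.619) = +0.282 V.

+0.282 V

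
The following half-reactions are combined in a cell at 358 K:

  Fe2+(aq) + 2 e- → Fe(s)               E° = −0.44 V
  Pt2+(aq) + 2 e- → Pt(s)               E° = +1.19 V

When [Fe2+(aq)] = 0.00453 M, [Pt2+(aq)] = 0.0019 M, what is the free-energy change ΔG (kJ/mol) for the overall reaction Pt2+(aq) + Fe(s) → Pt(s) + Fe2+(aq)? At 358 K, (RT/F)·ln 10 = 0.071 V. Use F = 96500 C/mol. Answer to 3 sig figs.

E°cell = +1.19 − (−0.44) = +1.63 V; the balanced reaction transfers n = 2 electrons.
Q = [Fe2+(aq)] / [Pt2+(aq)] = 2.38, so log Q = 0.377 and E = +1.63 − (0.071/2)(0.377) = +1.6166 V.
Then ΔG = −nFE = −2 × 96500 × +1.6166 J/mol = −312 kJ/mol.

−312 kJ/mol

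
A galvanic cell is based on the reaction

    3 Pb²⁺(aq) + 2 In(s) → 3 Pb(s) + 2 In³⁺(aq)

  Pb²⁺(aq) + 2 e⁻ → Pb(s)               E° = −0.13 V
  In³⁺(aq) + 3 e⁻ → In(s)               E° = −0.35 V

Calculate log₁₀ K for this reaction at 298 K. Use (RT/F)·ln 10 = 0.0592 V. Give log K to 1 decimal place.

log K = 22.3

The Pb²⁺/Pb couple is reduced (cathode); E°cell = −0.13 − (−0.35) = +0.22 V with n = 6.
At equilibrium E = 0, so log K = nE°cell / 0.0592 = (6)(+0.22) / 0.0592 = 22.3.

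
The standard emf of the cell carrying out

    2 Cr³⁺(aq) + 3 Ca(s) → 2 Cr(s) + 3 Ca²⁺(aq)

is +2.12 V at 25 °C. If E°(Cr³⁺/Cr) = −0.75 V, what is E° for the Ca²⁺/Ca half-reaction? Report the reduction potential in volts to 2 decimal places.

In the reaction as written the Cr³⁺/Cr couple is reduced (cathode) and Ca²⁺/Ca is oxidized (anode), so E°cell = E°(Cr³⁺/Cr) − E°(Ca²⁺/Ca).
E°(Ca²⁺/Ca) = E°(cathode) − E°cell = −0.75 − (+2.12) = −2.87 V.

−2.87 V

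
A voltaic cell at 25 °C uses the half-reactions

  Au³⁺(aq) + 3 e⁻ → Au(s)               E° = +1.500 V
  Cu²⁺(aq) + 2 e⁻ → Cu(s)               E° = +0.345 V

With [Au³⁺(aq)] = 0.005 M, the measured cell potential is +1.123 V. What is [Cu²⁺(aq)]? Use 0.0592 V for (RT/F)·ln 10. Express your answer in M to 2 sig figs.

0.35 M

Au³⁺/Au is the cathode (higher E°); E°cell = +1.500 − (+0.345) = +1.155 V with n = 6.
Since E = E° − (0.0592/n)·log Q, log Q = n(E° − E)/0.0592 = 3.243.
Balancing electrons gives 2 Au³⁺(aq) + 3 Cu(s) → 2 Au(s) + 3 Cu²⁺(aq); thus Q = [Cu²⁺(aq)]^3 / [Au³⁺(aq)]^2.
Isolating [Cu²⁺(aq)] in Q = 10^{3.243} yields log [Cu²⁺(aq)] = −0.453, i.e. 0.35 M.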